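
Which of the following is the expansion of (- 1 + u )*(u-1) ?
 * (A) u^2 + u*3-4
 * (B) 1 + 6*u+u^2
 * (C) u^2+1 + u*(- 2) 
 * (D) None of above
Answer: C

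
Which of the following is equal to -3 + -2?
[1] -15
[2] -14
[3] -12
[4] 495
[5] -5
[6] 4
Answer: 5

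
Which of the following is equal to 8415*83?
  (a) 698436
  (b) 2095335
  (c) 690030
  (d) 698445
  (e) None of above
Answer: d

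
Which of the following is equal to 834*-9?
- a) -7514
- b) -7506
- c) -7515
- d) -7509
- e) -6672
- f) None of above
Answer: b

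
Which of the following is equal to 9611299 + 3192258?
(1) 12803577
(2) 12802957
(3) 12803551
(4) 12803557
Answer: 4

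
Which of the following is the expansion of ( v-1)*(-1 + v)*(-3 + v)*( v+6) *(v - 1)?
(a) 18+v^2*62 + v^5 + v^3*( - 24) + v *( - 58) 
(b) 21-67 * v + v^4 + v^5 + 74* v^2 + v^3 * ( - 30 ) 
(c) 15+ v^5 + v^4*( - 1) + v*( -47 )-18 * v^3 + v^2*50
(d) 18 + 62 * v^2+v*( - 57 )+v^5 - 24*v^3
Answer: d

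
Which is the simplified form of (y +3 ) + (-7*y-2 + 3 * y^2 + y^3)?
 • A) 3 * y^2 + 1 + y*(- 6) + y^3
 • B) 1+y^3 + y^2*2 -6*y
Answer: A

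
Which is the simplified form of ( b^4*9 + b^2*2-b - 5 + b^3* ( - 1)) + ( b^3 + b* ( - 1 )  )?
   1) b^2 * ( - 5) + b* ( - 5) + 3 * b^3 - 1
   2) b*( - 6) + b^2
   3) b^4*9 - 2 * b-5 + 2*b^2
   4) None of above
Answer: 3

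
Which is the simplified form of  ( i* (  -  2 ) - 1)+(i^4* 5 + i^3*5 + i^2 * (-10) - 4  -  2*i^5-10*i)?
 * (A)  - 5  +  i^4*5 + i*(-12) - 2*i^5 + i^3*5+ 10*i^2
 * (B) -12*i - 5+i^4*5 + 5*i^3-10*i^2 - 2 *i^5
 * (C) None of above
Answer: B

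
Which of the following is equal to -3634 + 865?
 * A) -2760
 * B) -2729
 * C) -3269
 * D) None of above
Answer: D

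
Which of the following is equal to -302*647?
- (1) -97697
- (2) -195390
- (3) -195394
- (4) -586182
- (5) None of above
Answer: 3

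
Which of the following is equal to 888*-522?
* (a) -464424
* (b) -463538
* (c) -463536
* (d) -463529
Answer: c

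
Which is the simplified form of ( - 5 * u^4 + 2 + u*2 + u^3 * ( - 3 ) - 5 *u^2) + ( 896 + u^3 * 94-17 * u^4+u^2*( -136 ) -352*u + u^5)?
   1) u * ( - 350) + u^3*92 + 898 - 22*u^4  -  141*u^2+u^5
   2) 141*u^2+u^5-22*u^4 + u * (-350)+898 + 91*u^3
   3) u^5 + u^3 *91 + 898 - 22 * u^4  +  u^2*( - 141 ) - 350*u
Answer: 3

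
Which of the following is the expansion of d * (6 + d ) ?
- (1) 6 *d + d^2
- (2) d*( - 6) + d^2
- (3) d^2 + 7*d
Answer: 1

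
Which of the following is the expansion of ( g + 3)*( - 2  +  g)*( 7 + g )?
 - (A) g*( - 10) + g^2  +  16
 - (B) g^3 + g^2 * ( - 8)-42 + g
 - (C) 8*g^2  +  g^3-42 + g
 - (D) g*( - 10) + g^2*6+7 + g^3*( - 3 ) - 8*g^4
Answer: C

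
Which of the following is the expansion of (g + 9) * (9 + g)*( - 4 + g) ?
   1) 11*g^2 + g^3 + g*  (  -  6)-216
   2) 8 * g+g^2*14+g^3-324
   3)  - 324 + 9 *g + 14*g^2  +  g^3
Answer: 3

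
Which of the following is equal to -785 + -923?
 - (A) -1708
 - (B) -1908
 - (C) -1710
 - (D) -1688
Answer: A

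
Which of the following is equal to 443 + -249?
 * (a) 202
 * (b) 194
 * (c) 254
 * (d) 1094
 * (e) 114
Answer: b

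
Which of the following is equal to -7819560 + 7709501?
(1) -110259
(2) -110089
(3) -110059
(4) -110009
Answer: 3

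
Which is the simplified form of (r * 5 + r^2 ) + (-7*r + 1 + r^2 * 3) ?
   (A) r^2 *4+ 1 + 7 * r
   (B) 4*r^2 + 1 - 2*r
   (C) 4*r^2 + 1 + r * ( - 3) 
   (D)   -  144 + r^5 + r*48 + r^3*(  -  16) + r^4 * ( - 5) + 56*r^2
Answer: B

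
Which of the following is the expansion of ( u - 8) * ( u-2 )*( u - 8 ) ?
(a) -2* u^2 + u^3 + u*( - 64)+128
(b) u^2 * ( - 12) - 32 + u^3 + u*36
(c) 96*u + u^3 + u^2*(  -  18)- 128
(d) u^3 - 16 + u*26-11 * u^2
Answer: c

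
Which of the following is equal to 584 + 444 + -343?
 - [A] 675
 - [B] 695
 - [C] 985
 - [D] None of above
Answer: D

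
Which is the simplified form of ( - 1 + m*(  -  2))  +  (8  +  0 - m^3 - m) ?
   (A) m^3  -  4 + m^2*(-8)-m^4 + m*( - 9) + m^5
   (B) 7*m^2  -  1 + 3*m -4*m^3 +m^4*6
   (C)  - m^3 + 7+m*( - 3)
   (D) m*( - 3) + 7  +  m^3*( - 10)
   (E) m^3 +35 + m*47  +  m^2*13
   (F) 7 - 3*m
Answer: C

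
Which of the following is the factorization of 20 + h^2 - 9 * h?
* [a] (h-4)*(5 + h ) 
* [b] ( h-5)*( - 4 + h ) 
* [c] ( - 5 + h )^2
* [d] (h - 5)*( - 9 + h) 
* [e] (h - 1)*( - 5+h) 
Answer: b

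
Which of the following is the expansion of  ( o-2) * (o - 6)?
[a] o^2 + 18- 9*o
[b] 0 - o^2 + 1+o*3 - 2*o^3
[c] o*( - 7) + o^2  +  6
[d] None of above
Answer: d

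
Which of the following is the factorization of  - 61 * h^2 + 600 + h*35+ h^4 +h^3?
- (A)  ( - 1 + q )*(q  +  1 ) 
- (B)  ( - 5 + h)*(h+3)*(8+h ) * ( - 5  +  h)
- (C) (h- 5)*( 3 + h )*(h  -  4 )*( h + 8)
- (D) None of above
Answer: B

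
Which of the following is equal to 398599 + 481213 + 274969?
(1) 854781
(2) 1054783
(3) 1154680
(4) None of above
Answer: 4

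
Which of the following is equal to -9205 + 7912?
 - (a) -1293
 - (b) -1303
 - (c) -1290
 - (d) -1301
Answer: a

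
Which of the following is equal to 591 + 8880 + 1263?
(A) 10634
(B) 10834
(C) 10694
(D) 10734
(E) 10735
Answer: D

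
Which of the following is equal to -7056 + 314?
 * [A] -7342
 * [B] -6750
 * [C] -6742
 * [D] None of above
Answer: C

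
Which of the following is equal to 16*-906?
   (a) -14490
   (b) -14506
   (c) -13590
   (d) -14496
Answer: d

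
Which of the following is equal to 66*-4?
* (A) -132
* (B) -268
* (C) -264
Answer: C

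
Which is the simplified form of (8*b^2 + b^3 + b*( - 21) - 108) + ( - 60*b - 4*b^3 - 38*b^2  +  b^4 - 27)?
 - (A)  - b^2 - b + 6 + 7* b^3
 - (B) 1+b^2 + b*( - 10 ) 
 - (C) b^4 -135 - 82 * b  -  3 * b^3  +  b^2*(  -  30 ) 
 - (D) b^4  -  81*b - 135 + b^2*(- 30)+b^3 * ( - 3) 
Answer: D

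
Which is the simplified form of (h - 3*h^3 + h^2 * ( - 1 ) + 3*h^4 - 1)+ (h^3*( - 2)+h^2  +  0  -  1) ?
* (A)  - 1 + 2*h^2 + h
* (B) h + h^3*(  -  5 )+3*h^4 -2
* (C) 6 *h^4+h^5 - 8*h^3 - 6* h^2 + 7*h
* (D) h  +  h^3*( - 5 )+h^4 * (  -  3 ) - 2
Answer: B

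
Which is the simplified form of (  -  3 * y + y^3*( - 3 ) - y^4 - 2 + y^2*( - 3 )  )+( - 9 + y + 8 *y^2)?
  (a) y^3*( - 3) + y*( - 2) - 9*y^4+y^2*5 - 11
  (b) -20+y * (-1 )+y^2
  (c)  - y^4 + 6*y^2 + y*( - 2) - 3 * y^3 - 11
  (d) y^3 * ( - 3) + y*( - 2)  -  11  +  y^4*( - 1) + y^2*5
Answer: d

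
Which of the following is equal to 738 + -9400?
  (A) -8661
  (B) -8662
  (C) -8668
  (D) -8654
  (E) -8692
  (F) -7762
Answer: B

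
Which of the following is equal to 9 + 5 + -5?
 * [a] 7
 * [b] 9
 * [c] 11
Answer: b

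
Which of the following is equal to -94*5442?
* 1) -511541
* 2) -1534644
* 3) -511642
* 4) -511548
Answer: 4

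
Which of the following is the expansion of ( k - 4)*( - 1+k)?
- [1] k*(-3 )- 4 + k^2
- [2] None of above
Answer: 2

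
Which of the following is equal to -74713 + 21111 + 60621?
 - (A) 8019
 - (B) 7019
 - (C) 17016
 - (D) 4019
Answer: B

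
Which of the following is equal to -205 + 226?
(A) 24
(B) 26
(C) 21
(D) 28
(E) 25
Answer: C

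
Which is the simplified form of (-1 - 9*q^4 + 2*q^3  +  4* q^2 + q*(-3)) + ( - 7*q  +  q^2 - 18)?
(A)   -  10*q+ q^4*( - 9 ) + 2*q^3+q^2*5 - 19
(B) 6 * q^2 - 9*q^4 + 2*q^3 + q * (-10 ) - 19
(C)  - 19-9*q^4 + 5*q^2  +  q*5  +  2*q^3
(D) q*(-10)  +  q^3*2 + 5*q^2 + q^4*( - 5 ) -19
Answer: A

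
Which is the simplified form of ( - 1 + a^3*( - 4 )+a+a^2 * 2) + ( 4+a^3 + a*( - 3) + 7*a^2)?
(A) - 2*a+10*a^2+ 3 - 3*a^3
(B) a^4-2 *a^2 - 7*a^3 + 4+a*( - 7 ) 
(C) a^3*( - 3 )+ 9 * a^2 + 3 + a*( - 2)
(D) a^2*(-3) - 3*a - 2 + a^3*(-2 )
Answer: C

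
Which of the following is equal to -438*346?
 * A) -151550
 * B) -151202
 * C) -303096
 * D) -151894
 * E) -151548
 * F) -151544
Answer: E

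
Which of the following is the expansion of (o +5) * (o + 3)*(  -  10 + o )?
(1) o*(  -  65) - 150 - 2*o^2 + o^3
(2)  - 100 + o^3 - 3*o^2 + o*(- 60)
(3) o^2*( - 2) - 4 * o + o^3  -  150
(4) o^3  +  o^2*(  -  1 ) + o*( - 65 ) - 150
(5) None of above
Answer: 1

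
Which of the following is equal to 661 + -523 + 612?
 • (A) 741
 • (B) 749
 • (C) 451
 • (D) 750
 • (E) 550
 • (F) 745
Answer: D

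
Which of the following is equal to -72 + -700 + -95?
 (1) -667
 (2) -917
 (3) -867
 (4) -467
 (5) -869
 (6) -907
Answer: 3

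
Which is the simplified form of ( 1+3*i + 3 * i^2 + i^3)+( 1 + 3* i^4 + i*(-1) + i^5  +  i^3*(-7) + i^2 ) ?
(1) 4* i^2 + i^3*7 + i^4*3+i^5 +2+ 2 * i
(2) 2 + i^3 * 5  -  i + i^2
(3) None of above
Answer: 3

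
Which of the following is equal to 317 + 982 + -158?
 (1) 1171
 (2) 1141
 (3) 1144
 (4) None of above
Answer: 2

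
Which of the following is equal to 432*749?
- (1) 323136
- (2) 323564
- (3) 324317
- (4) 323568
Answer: 4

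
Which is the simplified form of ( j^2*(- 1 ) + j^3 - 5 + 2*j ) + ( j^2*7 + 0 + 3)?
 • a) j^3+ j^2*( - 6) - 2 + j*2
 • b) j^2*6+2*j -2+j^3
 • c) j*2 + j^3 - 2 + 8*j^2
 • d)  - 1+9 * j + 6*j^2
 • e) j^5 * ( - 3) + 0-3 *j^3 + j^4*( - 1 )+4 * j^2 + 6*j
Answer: b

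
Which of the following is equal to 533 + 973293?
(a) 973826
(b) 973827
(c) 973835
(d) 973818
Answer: a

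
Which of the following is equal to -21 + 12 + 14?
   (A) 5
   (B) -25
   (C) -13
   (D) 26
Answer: A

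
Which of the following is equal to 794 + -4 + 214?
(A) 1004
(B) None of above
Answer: A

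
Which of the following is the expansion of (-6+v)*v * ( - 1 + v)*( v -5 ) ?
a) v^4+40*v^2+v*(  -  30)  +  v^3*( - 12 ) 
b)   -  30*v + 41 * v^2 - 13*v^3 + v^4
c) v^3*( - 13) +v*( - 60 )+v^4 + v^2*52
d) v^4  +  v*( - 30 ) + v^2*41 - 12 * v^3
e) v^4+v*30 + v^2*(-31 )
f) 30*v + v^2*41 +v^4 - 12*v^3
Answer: d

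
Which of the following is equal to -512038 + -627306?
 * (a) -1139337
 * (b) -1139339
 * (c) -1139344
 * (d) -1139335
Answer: c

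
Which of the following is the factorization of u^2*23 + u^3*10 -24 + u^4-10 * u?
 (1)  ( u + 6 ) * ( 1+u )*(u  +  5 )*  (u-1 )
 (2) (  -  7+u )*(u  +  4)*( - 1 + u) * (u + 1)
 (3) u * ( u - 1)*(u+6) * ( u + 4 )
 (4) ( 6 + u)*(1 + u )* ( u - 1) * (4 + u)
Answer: 4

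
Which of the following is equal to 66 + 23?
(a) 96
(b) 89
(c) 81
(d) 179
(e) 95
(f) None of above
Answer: b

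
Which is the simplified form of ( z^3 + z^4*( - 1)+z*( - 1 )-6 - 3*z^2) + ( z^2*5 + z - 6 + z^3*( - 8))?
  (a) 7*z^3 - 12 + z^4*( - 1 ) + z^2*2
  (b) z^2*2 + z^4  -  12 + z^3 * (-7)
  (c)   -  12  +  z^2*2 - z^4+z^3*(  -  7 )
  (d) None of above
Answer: c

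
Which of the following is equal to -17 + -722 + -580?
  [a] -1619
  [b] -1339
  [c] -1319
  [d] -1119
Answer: c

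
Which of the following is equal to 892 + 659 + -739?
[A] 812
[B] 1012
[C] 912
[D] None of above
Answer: A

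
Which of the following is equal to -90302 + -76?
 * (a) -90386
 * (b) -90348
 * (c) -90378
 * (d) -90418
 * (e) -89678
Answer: c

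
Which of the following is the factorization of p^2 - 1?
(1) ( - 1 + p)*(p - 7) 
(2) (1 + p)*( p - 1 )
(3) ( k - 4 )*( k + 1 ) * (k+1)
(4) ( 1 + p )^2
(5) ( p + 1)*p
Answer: 2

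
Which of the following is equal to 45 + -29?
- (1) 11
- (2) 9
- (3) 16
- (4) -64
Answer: 3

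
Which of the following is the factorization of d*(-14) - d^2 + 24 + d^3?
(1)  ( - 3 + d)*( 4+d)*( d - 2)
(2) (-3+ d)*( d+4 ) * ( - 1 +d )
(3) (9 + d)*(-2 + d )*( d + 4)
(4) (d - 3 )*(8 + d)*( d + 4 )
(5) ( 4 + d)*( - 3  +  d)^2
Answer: 1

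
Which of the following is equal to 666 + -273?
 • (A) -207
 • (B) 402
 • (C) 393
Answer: C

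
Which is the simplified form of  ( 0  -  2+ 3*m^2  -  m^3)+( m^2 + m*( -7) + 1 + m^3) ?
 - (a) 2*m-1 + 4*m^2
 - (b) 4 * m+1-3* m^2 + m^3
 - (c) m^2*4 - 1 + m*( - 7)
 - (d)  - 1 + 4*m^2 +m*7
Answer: c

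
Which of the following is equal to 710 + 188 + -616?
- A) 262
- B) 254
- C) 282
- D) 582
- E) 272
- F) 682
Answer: C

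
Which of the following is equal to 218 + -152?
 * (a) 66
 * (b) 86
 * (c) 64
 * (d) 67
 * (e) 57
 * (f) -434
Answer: a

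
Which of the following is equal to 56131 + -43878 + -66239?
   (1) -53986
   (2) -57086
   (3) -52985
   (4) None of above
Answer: 1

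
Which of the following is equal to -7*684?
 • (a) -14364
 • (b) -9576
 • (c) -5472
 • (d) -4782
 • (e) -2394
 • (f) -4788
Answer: f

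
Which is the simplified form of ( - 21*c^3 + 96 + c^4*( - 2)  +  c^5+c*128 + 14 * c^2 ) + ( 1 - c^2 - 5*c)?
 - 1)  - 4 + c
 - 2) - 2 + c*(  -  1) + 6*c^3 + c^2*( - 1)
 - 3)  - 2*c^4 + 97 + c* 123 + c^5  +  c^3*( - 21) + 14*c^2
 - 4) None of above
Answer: 4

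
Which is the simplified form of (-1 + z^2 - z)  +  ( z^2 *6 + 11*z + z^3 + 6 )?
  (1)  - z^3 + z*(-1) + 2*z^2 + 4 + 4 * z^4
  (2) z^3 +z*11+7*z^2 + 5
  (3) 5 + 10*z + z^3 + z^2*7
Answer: 3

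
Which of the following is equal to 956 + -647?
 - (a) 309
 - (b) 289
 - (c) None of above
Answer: a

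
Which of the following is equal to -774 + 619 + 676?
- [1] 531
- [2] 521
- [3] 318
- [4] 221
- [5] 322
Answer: 2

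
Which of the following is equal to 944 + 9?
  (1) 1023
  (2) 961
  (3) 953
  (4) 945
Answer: 3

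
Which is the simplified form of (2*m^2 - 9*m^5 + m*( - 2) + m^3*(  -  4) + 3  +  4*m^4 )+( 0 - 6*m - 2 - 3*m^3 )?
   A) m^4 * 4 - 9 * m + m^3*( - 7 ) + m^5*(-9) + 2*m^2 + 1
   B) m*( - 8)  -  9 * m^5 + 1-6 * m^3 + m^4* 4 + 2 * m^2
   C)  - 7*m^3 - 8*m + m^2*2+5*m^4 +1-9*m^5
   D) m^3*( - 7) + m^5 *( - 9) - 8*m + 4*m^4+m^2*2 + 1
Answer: D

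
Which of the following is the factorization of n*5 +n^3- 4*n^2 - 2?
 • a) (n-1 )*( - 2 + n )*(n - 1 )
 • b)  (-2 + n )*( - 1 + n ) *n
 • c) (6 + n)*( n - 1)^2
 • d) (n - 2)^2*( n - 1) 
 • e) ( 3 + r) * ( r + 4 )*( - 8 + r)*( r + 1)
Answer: a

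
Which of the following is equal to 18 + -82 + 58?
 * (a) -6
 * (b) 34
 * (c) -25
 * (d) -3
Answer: a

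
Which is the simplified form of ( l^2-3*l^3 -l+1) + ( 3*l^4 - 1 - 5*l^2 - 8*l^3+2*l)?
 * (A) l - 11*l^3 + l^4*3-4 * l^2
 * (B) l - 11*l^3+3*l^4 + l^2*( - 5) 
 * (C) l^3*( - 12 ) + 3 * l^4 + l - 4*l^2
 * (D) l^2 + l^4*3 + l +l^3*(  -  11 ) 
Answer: A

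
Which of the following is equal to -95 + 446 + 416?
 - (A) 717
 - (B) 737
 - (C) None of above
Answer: C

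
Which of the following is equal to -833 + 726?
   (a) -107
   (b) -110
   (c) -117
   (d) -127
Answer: a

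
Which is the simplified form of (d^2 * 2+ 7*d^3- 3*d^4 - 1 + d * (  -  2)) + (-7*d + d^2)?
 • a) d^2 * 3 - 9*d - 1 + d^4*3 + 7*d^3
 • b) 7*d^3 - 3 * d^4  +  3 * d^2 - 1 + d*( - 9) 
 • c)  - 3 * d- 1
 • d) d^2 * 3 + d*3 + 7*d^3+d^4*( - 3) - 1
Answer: b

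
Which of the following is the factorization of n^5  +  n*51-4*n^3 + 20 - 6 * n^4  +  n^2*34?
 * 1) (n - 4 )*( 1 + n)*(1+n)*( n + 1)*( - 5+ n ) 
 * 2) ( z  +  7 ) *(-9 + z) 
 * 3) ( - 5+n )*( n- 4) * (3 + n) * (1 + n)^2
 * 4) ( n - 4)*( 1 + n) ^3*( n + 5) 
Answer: 1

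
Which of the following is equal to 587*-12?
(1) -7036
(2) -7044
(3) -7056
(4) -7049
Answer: 2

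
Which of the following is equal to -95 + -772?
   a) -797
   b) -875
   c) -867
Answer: c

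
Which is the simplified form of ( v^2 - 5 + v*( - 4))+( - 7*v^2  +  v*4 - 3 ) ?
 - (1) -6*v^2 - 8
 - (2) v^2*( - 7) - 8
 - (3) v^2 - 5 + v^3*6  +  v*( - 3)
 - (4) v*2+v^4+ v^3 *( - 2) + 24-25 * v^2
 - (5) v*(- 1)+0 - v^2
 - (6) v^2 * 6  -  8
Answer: 1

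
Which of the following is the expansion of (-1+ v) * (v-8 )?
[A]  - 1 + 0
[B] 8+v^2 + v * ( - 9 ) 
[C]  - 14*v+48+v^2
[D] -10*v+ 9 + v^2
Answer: B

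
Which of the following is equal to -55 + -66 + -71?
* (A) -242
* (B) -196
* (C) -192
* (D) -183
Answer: C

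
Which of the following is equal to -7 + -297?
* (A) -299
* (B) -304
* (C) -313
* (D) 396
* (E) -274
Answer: B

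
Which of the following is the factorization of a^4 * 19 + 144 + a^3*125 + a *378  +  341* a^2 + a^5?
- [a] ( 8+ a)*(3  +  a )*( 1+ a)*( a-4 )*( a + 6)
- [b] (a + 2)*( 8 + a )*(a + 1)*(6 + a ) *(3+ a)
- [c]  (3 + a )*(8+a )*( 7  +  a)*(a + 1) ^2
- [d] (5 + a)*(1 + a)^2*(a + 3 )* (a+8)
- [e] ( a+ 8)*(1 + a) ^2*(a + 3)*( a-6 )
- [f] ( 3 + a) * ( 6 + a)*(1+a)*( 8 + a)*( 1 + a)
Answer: f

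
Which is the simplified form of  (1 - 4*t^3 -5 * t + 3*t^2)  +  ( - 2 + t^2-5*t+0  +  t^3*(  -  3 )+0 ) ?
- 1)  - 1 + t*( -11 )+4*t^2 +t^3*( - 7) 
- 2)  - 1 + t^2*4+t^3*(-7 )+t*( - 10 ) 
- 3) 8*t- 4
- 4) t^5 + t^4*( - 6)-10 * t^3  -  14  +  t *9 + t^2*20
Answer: 2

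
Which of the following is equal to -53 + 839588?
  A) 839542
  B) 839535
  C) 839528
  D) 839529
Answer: B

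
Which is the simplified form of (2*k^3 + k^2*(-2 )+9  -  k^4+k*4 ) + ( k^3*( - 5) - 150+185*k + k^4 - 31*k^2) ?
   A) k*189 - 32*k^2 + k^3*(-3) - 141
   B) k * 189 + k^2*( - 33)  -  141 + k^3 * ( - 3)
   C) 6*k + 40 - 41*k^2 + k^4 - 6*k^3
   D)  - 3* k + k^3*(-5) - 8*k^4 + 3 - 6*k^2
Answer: B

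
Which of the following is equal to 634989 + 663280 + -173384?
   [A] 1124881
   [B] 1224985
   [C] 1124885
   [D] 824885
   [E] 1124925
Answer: C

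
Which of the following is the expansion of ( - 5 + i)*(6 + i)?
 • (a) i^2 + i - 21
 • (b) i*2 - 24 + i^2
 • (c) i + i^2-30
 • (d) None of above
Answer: c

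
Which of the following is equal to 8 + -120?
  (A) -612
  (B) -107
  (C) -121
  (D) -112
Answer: D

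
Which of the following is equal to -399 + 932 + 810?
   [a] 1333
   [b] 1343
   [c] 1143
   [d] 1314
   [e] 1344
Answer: b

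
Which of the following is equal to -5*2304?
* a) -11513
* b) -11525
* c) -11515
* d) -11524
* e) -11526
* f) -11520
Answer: f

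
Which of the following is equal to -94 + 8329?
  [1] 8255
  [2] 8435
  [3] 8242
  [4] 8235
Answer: 4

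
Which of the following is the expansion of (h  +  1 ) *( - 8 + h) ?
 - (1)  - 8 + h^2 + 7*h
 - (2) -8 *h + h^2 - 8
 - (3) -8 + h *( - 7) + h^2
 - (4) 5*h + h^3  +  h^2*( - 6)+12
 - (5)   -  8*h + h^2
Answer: 3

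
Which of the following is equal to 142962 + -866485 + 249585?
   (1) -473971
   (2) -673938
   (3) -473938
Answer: 3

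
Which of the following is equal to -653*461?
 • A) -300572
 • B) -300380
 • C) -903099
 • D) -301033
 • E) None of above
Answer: D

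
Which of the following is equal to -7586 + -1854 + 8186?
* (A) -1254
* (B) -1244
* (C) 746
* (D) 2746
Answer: A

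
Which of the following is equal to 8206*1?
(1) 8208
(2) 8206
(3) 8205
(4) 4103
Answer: 2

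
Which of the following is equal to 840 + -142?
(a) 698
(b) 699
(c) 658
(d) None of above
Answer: a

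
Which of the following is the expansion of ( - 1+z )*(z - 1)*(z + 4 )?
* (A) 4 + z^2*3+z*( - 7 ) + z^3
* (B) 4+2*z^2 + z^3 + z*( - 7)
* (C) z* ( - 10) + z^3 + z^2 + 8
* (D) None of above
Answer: B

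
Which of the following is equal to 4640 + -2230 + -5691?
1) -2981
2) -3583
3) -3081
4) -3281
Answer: 4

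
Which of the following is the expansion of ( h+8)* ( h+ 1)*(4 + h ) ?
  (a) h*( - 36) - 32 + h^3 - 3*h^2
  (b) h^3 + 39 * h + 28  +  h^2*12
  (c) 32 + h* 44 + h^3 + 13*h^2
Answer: c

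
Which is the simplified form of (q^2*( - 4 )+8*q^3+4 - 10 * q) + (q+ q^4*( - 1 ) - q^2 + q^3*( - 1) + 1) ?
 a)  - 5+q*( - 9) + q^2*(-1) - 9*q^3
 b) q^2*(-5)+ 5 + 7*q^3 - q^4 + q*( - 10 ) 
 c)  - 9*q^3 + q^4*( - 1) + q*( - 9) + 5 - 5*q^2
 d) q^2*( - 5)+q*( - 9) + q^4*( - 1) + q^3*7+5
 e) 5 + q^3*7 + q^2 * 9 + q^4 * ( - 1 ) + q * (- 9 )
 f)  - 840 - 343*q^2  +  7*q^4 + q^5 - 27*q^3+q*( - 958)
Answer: d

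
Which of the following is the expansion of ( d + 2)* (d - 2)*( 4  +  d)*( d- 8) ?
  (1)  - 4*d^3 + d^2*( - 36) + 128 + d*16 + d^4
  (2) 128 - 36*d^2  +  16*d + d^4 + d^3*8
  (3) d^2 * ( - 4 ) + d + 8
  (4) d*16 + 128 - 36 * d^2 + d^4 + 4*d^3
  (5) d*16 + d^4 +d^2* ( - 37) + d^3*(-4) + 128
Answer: 1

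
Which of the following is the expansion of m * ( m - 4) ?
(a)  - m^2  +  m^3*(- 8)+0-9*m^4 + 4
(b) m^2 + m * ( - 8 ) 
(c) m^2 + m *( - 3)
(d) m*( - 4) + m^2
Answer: d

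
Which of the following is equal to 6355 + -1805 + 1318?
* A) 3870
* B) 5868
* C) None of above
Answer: B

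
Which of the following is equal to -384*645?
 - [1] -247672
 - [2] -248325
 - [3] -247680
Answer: 3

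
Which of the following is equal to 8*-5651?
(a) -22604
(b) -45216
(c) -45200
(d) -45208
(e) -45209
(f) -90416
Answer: d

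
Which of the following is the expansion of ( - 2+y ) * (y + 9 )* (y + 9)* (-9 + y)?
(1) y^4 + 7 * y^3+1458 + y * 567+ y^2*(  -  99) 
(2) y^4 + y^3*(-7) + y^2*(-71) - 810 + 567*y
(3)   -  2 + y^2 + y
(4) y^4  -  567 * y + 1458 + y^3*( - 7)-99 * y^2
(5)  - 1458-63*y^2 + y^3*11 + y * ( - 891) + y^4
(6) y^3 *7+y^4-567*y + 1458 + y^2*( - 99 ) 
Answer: 6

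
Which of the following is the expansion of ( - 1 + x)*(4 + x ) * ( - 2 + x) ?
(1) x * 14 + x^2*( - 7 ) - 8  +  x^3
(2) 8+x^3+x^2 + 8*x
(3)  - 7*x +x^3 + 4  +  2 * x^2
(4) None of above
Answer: 4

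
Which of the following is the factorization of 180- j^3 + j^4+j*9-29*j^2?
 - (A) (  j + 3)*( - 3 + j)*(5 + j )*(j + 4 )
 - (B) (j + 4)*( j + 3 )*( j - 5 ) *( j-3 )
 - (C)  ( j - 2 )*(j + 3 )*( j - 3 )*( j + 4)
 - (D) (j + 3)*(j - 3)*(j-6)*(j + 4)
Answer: B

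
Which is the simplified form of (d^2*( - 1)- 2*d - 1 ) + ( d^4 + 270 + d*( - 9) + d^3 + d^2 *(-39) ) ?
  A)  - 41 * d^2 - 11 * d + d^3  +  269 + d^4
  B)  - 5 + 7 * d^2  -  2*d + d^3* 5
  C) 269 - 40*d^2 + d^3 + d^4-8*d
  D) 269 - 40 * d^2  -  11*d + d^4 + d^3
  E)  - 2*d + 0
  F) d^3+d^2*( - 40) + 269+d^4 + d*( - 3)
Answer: D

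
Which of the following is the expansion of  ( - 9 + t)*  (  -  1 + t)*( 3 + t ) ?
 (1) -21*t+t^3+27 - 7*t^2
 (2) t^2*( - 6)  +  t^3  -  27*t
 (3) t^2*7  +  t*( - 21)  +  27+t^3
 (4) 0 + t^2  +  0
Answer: 1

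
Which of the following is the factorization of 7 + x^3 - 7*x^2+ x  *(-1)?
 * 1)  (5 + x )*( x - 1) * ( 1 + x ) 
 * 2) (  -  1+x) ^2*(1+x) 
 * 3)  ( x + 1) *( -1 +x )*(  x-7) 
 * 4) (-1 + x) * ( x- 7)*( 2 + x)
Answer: 3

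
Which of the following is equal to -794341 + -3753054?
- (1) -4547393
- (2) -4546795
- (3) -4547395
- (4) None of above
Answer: 3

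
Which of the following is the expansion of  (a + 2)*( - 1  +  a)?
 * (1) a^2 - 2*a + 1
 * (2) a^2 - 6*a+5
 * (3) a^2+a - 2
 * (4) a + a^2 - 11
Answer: 3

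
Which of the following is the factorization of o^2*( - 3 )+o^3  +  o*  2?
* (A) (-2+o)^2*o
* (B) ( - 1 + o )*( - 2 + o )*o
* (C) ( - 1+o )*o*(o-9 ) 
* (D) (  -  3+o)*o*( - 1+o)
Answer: B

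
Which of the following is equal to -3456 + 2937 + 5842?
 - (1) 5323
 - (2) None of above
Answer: 1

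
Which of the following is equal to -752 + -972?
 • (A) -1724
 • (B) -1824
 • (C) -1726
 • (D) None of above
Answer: A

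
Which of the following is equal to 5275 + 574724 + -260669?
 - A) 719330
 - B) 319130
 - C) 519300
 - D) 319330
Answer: D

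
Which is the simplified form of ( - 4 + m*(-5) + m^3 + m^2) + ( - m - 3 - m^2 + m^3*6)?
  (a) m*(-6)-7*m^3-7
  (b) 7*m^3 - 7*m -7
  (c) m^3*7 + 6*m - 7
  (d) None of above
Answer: d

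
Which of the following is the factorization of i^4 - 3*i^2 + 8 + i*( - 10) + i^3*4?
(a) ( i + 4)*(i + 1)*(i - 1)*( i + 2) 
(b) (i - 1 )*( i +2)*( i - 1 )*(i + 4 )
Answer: b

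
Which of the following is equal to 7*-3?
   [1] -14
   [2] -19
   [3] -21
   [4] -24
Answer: 3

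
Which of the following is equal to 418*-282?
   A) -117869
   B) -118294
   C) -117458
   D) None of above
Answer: D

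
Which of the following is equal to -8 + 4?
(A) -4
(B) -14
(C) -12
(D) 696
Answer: A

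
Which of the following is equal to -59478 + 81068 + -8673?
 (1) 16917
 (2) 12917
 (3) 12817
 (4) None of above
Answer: 2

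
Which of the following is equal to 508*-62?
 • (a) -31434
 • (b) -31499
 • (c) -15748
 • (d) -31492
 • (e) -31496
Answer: e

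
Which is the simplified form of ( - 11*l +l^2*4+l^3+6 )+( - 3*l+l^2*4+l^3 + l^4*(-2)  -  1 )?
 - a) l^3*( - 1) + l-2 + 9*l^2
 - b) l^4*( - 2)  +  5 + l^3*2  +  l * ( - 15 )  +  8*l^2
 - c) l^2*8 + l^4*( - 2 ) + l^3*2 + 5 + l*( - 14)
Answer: c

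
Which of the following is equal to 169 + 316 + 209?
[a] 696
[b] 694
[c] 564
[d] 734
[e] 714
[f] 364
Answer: b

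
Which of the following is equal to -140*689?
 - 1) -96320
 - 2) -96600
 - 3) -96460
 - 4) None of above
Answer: 3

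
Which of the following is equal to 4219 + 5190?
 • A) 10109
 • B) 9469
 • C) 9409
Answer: C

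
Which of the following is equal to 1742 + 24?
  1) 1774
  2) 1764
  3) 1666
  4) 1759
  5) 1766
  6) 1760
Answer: 5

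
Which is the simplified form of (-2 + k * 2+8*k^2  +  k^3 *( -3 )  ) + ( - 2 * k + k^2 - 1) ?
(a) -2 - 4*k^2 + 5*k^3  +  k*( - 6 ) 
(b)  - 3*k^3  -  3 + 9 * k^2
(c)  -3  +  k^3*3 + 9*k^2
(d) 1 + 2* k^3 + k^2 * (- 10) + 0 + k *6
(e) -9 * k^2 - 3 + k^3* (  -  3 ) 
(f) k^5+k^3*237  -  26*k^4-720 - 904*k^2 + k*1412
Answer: b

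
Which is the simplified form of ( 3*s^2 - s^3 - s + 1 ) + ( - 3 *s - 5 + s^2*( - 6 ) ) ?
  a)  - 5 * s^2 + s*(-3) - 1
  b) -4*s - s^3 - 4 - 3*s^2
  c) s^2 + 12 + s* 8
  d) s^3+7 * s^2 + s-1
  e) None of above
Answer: b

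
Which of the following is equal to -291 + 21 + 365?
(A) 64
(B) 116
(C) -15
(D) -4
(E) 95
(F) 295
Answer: E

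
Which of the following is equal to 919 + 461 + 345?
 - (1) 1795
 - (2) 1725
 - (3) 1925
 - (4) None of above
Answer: 2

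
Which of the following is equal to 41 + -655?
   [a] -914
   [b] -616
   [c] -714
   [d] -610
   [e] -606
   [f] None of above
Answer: f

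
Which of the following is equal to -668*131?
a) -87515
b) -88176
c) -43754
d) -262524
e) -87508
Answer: e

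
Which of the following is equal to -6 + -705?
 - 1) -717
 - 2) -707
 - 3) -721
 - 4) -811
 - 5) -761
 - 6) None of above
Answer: 6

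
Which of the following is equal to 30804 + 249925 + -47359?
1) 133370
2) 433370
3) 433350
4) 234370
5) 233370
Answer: 5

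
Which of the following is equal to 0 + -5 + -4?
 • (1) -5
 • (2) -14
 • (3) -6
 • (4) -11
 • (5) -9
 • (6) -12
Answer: 5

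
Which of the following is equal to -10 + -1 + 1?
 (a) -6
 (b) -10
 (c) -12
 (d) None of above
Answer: b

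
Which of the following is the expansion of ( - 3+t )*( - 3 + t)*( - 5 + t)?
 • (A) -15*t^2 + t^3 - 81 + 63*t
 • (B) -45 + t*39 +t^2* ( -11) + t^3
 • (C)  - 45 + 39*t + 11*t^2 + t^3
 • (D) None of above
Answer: B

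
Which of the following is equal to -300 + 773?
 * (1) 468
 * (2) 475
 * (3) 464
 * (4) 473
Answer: 4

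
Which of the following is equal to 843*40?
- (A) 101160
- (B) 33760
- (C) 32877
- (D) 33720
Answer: D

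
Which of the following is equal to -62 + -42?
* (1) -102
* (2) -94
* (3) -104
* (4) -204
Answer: 3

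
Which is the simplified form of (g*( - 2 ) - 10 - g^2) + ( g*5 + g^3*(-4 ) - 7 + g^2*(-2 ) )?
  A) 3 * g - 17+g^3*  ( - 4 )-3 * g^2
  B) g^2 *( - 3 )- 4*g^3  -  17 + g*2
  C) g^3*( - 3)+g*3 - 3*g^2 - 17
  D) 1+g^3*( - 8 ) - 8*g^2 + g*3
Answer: A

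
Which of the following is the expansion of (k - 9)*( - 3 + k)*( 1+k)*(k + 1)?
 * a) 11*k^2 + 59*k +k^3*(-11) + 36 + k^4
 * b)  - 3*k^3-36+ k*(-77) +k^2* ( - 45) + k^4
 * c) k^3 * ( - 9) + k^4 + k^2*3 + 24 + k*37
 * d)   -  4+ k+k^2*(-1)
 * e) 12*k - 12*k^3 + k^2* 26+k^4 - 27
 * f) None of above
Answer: f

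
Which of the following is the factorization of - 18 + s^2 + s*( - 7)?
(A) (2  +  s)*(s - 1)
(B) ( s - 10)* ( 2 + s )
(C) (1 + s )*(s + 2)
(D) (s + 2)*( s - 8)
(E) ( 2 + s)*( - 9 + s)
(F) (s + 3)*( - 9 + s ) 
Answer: E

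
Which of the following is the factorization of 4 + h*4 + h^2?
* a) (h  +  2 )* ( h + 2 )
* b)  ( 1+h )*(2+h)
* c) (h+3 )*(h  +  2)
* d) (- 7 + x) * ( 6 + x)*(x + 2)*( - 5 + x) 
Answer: a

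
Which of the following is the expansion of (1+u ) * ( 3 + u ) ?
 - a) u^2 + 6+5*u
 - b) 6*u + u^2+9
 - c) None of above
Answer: c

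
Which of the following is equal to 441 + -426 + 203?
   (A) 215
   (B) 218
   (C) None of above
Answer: B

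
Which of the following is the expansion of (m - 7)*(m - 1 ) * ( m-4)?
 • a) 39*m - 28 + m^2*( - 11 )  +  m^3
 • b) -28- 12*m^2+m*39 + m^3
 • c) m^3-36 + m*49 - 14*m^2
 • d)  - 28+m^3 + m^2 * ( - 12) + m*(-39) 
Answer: b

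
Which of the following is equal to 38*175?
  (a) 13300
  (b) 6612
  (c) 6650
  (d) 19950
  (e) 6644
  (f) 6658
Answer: c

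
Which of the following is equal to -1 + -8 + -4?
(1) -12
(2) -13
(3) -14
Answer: 2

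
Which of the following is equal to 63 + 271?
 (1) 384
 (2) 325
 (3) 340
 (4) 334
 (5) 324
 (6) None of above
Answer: 4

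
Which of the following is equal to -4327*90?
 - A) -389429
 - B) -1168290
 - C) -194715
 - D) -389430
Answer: D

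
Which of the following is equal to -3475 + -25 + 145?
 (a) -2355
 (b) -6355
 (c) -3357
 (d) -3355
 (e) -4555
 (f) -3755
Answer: d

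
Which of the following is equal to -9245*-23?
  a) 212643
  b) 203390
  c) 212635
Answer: c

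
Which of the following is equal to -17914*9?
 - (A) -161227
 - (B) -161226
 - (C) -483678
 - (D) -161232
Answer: B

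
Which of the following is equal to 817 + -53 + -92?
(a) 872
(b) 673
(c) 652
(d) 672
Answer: d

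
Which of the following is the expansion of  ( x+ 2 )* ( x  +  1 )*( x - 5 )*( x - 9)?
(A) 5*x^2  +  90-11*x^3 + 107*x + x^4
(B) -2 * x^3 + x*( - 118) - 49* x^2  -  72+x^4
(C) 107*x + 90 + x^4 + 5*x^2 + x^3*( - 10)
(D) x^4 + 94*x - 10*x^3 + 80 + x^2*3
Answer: A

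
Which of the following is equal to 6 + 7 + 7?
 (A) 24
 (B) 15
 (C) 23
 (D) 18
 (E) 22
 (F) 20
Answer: F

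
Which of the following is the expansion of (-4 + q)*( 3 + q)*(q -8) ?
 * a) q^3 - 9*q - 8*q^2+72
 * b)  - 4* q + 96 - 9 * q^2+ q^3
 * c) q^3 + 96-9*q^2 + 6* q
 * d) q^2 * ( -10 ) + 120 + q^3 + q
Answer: b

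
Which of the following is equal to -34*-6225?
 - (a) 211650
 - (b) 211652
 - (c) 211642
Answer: a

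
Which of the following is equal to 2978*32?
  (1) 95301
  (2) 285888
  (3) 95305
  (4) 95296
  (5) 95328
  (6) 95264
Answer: 4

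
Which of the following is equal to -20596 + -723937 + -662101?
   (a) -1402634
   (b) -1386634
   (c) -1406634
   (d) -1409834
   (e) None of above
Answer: c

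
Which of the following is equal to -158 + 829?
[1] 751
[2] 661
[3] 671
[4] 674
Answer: 3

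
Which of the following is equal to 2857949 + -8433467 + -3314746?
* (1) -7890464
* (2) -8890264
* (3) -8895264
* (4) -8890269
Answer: 2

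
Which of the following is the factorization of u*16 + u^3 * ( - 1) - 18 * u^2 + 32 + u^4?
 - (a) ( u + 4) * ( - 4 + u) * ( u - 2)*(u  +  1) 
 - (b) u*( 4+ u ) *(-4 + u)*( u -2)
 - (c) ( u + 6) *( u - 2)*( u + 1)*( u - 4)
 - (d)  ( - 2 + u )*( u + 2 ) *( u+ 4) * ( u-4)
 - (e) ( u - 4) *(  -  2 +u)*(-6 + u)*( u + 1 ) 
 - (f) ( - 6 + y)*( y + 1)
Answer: a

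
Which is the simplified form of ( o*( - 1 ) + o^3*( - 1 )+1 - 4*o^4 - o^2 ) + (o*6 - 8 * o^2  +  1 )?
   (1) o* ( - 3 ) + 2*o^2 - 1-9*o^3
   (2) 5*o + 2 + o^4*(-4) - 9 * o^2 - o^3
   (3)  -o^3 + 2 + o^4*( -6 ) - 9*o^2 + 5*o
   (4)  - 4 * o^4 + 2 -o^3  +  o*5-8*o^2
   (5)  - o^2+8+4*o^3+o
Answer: 2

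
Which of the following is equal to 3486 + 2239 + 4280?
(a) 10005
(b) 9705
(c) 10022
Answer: a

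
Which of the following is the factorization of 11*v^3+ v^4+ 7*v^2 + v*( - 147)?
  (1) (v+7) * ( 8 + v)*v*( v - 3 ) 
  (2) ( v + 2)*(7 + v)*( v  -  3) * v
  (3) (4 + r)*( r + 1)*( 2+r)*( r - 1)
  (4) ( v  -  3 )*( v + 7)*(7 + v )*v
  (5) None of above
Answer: 4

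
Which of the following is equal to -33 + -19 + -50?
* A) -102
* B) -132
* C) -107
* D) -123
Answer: A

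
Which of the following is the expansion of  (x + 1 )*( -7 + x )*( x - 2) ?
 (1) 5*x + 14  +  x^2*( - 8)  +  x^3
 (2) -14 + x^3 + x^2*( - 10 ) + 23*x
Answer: 1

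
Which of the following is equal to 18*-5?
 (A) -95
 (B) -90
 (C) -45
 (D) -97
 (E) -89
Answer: B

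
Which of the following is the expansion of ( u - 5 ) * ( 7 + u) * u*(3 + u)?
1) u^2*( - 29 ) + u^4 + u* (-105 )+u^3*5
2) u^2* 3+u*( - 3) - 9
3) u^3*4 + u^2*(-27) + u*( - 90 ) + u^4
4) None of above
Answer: 1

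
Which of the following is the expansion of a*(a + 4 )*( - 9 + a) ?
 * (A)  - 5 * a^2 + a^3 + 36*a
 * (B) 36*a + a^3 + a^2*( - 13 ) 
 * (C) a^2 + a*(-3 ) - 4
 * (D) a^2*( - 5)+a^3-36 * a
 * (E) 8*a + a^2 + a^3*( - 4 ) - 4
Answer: D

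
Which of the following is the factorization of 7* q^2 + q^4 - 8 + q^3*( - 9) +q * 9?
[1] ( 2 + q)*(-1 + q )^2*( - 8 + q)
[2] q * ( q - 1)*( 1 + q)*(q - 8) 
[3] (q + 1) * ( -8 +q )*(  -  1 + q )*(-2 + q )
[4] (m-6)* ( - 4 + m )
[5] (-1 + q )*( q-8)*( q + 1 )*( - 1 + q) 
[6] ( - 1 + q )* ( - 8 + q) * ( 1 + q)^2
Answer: 5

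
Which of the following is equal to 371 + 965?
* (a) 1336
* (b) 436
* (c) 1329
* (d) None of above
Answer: a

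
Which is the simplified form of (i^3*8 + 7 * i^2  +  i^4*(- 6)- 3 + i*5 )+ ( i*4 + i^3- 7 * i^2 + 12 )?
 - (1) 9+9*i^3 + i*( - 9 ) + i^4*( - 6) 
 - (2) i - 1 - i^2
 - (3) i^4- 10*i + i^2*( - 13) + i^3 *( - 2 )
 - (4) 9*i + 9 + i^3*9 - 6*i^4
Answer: 4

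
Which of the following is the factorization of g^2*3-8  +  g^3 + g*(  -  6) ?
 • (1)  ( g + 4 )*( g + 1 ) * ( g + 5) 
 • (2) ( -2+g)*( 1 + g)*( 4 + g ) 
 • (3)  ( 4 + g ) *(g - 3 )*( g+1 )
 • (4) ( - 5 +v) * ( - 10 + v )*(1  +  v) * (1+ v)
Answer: 2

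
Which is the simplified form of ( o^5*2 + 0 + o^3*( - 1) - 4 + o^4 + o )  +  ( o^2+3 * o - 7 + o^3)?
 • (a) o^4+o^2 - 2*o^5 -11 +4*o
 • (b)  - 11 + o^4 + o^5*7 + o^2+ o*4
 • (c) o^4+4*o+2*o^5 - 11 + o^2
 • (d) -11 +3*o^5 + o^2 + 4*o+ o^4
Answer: c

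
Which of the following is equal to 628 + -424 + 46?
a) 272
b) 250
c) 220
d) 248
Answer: b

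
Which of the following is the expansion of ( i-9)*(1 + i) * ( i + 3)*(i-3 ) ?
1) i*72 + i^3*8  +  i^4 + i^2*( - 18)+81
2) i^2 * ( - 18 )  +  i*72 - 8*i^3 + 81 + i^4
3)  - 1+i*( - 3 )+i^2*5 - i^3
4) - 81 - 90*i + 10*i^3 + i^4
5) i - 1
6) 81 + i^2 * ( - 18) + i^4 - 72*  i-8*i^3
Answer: 2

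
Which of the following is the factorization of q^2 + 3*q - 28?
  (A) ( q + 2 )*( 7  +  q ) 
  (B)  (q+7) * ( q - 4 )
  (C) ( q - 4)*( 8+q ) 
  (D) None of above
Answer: B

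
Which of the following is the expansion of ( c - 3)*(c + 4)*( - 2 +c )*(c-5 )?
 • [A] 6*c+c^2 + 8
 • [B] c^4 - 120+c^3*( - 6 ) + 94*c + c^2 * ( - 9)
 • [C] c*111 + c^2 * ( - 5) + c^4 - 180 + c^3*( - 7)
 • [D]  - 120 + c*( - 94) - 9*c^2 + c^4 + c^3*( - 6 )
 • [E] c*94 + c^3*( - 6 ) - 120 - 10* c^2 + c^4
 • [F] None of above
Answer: B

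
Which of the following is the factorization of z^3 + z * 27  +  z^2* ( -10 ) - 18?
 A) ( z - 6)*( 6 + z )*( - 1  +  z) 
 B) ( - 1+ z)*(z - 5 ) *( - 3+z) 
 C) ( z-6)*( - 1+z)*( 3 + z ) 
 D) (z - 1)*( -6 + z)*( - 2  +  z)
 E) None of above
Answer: E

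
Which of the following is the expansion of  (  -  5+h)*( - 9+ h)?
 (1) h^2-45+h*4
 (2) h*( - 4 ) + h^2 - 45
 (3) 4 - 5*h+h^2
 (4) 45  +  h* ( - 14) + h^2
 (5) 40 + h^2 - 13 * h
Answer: 4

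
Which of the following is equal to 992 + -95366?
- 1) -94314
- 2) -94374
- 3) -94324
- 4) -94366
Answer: 2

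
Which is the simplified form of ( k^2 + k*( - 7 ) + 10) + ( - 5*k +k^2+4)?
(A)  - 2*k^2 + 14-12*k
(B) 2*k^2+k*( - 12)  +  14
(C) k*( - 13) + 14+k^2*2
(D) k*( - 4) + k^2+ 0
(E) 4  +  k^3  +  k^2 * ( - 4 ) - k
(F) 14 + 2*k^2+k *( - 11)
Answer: B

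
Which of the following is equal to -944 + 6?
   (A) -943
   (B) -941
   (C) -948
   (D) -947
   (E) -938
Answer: E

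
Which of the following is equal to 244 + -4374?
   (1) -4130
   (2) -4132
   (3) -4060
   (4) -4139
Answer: 1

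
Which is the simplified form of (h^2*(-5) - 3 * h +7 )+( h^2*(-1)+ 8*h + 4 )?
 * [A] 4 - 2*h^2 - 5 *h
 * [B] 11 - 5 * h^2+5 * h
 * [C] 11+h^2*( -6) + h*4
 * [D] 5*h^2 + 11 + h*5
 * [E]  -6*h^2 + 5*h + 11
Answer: E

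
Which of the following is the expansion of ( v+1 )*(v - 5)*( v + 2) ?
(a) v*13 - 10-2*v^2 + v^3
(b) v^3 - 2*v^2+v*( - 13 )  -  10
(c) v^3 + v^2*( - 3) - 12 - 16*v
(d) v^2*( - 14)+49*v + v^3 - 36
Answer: b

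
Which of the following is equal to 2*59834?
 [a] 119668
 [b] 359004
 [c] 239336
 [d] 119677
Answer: a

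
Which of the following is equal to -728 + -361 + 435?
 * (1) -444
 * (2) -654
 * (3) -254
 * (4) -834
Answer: 2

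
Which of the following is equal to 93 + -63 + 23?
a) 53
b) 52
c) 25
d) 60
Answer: a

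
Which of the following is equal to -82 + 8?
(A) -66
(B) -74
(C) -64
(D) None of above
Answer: B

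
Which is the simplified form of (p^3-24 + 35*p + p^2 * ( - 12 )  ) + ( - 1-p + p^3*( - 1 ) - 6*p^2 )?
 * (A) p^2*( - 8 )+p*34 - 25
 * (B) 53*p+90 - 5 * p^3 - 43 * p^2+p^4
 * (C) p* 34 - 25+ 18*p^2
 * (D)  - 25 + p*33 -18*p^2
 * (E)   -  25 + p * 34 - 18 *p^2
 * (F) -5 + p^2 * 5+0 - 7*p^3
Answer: E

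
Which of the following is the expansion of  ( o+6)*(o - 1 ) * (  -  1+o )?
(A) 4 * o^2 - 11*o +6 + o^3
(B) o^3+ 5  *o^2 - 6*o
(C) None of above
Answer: A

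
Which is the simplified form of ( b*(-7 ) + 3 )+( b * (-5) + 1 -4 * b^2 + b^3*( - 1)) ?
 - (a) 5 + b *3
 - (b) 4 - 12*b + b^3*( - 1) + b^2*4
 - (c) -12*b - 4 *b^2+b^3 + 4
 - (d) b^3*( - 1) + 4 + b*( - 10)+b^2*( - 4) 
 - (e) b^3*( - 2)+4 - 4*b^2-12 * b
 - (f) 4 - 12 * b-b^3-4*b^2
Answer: f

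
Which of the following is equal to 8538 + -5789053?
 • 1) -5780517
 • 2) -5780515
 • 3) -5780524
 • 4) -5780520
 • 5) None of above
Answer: 2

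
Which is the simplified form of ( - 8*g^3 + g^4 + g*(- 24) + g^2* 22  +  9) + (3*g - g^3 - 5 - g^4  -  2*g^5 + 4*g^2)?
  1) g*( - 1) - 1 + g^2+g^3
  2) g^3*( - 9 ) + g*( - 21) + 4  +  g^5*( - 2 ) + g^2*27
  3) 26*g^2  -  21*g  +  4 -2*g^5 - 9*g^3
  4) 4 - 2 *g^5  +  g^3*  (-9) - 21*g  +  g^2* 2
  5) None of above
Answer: 3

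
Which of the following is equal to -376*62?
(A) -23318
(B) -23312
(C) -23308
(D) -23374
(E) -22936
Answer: B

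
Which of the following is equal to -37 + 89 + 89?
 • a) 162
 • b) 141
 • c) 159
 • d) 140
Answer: b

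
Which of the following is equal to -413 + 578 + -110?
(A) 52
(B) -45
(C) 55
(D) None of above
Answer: C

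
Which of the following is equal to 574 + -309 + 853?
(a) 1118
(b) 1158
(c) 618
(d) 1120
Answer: a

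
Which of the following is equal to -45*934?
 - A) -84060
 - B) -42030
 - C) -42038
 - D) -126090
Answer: B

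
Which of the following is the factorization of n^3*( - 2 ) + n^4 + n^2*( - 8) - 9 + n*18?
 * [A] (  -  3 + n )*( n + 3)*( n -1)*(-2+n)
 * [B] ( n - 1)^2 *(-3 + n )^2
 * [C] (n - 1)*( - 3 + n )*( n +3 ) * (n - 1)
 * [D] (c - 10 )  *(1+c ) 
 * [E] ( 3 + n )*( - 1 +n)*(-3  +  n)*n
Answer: C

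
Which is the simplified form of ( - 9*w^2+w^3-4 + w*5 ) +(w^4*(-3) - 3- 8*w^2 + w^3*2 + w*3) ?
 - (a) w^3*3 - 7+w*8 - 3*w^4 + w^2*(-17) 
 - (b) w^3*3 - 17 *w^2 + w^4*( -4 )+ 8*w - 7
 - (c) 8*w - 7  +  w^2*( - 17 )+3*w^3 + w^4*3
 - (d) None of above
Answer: a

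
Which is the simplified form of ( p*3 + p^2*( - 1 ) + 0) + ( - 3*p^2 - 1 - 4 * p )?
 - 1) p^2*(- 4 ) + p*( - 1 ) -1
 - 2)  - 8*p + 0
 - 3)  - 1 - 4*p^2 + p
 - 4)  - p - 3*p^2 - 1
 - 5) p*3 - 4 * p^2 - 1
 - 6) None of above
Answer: 1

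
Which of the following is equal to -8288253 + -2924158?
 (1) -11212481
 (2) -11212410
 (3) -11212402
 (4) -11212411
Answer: 4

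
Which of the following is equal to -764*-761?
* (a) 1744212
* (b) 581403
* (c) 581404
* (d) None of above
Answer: c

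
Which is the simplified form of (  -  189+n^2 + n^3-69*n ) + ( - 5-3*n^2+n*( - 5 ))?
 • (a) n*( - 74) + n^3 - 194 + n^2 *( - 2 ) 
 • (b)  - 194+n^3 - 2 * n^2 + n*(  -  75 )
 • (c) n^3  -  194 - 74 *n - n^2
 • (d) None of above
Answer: a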